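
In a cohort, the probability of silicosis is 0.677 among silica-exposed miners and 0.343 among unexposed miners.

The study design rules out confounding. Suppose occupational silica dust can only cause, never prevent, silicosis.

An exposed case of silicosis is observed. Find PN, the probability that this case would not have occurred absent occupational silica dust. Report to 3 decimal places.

PN ≈ 0.493

Let p₁ = 0.677, p₀ = 0.343.
Under exogeneity and monotonicity, PN = (p₁ − p₀) / p₁.
PN = (0.677 − 0.343) / 0.677 = 0.334 / 0.677 ≈ 0.4934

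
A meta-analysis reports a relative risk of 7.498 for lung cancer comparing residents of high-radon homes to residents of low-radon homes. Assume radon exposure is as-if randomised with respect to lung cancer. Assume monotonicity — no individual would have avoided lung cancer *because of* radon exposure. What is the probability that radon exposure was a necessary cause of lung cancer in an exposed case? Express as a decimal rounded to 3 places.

PN ≈ 0.867

Under exogeneity and monotonicity, PN = (RR − 1) / RR = 1 − 1/RR.
PN = (7.498 − 1) / 7.498 = 6.498 / 7.498 ≈ 0.8666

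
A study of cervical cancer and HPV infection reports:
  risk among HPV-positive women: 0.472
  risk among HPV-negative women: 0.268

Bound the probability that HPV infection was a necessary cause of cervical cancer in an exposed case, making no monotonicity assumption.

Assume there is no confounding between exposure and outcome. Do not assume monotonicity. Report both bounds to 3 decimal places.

Let p₁ = 0.472, p₀ = 0.268.
Under exogeneity alone the bounds on PN are max{0,(p₁−p₀)/p₁} ≤ PN ≤ min{1,(1−p₀)/p₁}.
  lower = (p₁ − p₀)/p₁ = 0.204 / 0.472 ≈ 0.4322
  upper = min{1, (1 − p₀)/p₁} = 0.732 / 0.472 ≈ 1.5508 → capped at 1

0.432 ≤ PN ≤ 1.000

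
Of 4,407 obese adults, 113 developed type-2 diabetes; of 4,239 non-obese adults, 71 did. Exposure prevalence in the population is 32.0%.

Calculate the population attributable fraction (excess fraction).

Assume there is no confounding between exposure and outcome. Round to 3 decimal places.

PAF ≈ 0.145

p₁ = P(outcome | exposed) = 113/4407 = 0.025641
p₀ = P(outcome | unexposed) = 71/4239 = 0.016749
Overall risk P(Y=1) = π·p₁ + (1−π)·p₀ = 0.32×0.025641 + 0.68×0.016749 = 0.019595.
Under exogeneity, PAF = [P(Y=1) − p₀] / P(Y=1).
PAF = (0.019595 − 0.016749) / 0.019595 ≈ 0.1452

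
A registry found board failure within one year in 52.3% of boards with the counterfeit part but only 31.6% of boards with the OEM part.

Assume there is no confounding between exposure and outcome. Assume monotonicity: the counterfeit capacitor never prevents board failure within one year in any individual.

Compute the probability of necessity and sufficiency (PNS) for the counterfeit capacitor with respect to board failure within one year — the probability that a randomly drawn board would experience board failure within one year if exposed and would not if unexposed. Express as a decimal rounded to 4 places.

PNS ≈ 0.2070

p₁ = 0.523, p₀ = 0.316.
Under exogeneity and monotonicity, PNS = p₁ − p₀.
PNS = 0.523 − 0.316 = 0.207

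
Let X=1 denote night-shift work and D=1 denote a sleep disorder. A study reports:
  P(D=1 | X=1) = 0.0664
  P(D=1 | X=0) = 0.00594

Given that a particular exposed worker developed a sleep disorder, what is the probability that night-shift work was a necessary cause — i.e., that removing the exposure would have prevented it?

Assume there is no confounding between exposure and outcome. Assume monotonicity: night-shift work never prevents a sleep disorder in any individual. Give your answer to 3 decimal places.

PN ≈ 0.911

Let p₁ = 0.0664, p₀ = 0.00594.
Under exogeneity and monotonicity, PN = (p₁ − p₀) / p₁.
PN = (0.0664 − 0.00594) / 0.0664 = 0.06046 / 0.0664 ≈ 0.9105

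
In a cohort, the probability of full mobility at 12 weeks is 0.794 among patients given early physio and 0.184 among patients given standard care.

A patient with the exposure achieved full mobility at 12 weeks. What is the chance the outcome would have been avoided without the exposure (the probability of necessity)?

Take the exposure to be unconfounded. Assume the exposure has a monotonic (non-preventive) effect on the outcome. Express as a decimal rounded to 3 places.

Let p₁ = 0.794, p₀ = 0.184.
Under exogeneity and monotonicity, PN = (p₁ − p₀) / p₁.
PN = (0.794 − 0.184) / 0.794 = 0.61 / 0.794 ≈ 0.7683

PN ≈ 0.768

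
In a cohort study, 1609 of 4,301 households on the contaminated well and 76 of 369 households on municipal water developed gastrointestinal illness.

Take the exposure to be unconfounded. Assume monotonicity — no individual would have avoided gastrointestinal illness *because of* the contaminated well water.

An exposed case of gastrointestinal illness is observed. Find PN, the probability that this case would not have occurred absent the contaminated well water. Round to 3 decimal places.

PN ≈ 0.449

p₁ = P(outcome | exposed) = 1609/4301 = 0.3741
p₀ = P(outcome | unexposed) = 76/369 = 0.20596
Under exogeneity and monotonicity, PN = (p₁ − p₀) / p₁.
PN = (0.3741 − 0.20596) / 0.3741 = 0.16814 / 0.3741 ≈ 0.4494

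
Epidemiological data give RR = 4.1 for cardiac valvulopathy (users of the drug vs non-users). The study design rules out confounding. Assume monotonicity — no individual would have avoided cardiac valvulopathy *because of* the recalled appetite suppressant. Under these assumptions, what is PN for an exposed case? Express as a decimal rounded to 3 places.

Under exogeneity and monotonicity, PN = (RR − 1) / RR = 1 − 1/RR.
PN = (4.1 − 1) / 4.1 = 3.1 / 4.1 ≈ 0.7561

PN ≈ 0.756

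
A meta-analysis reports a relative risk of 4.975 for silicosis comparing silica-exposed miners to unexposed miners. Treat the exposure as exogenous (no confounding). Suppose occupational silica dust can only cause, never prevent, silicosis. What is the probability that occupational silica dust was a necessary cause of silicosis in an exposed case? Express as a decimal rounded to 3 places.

Under exogeneity and monotonicity, PN = (RR − 1) / RR = 1 − 1/RR.
PN = (4.975 − 1) / 4.975 = 3.975 / 4.975 ≈ 0.7990

PN ≈ 0.799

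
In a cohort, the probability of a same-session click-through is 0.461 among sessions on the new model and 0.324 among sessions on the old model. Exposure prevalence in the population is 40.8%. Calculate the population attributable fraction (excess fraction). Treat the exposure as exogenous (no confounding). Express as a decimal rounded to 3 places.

PAF ≈ 0.147

Let p₁ = 0.461, p₀ = 0.324.
Overall risk P(Y=1) = π·p₁ + (1−π)·p₀ = 0.408×0.461 + 0.592×0.324 = 0.3799.
Under exogeneity, PAF = [P(Y=1) − p₀] / P(Y=1).
PAF = (0.3799 − 0.324) / 0.3799 ≈ 0.1471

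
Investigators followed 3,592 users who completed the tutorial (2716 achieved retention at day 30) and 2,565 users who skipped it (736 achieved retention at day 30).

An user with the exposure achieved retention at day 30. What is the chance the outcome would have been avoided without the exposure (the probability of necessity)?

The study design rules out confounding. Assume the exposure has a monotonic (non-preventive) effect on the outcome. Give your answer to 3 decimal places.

PN ≈ 0.621

p₁ = P(outcome | exposed) = 2716/3592 = 0.75612
p₀ = P(outcome | unexposed) = 736/2565 = 0.28694
Under exogeneity and monotonicity, PN = (p₁ − p₀) / p₁.
PN = (0.75612 − 0.28694) / 0.75612 = 0.46919 / 0.75612 ≈ 0.6205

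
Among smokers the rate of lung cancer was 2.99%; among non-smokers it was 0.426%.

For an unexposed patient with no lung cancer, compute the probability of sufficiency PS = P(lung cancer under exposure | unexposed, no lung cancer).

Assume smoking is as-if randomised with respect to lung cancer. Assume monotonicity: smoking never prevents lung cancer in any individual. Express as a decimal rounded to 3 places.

PS ≈ 0.026

p₁ = 0.0299, p₀ = 0.00426.
Under exogeneity and monotonicity, PS = (p₁ − p₀) / (1 − p₀).
PS = (0.0299 − 0.00426) / (1 − 0.00426) = 0.02564 / 0.99574 ≈ 0.0257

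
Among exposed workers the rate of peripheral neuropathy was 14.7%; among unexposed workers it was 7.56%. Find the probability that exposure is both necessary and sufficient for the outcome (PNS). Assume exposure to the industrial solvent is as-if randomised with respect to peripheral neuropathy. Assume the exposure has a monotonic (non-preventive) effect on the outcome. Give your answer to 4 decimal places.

PNS ≈ 0.0714

p₁ = 0.147, p₀ = 0.0756.
Under exogeneity and monotonicity, PNS = p₁ − p₀.
PNS = 0.147 − 0.0756 = 0.0714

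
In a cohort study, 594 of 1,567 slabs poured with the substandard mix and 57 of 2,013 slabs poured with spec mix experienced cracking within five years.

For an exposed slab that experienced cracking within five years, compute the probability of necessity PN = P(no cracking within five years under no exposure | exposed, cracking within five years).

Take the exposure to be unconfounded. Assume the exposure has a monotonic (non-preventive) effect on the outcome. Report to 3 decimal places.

p₁ = P(outcome | exposed) = 594/1567 = 0.37907
p₀ = P(outcome | unexposed) = 57/2013 = 0.028316
Under exogeneity and monotonicity, PN = (p₁ − p₀) / p₁.
PN = (0.37907 − 0.028316) / 0.37907 = 0.35075 / 0.37907 ≈ 0.9253

PN ≈ 0.925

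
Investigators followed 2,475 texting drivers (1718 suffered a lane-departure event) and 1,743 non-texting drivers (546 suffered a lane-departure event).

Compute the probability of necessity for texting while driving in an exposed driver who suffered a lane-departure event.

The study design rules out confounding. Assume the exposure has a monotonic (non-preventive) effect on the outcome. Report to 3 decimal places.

p₁ = P(outcome | exposed) = 1718/2475 = 0.69414
p₀ = P(outcome | unexposed) = 546/1743 = 0.31325
Under exogeneity and monotonicity, PN = (p₁ − p₀) / p₁.
PN = (0.69414 − 0.31325) / 0.69414 = 0.38089 / 0.69414 ≈ 0.5487

PN ≈ 0.549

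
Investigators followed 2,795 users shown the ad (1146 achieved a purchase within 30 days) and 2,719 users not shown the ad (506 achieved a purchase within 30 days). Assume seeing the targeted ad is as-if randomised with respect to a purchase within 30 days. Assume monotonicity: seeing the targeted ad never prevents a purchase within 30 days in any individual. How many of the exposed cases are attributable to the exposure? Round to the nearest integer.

p₁ = P(outcome | exposed) = 1146/2795 = 0.41002
p₀ = P(outcome | unexposed) = 506/2719 = 0.1861
PN = (p₁ − p₀)/p₁ = (0.41002 − 0.1861) / 0.41002 ≈ 0.54612.
Attributable cases ≈ PN × (exposed cases) = 0.54612 × 1146 ≈ 625.86.

about 626 cases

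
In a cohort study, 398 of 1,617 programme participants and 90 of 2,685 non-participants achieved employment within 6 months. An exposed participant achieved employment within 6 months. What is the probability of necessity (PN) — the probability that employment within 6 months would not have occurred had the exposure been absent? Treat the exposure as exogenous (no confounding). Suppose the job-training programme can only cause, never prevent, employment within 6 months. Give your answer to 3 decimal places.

p₁ = P(outcome | exposed) = 398/1617 = 0.24613
p₀ = P(outcome | unexposed) = 90/2685 = 0.03352
Under exogeneity and monotonicity, PN = (p₁ − p₀) / p₁.
PN = (0.24613 − 0.03352) / 0.24613 = 0.21262 / 0.24613 ≈ 0.8638

PN ≈ 0.864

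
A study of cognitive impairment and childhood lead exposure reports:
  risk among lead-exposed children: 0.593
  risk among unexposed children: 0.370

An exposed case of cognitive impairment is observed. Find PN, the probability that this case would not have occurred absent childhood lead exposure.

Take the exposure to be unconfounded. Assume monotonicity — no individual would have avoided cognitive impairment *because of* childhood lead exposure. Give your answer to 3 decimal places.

PN ≈ 0.376

Let p₁ = 0.593, p₀ = 0.37.
Under exogeneity and monotonicity, PN = (p₁ − p₀) / p₁.
PN = (0.593 − 0.37) / 0.593 = 0.223 / 0.593 ≈ 0.3761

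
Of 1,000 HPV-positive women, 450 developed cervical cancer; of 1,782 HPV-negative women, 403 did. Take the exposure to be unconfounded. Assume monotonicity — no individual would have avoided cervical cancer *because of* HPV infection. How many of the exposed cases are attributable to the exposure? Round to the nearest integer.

about 224 cases

p₁ = P(outcome | exposed) = 450/1000 = 0.45
p₀ = P(outcome | unexposed) = 403/1782 = 0.22615
PN = (p₁ − p₀)/p₁ = (0.45 − 0.22615) / 0.45 ≈ 0.49744.
Attributable cases ≈ PN × (exposed cases) = 0.49744 × 450 ≈ 223.85.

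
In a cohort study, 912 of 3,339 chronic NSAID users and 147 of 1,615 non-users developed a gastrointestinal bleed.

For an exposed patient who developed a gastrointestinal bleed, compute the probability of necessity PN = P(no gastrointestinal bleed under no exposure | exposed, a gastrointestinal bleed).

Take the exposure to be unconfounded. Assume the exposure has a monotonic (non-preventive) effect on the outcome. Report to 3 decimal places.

PN ≈ 0.667

p₁ = P(outcome | exposed) = 912/3339 = 0.27314
p₀ = P(outcome | unexposed) = 147/1615 = 0.091022
Under exogeneity and monotonicity, PN = (p₁ − p₀) / p₁.
PN = (0.27314 − 0.091022) / 0.27314 = 0.18211 / 0.27314 ≈ 0.6668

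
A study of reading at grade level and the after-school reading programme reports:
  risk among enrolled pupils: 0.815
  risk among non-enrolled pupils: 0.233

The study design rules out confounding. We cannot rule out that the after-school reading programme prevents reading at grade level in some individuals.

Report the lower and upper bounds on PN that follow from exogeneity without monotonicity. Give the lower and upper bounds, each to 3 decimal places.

Let p₁ = 0.815, p₀ = 0.233.
Under exogeneity alone the bounds on PN are max{0,(p₁−p₀)/p₁} ≤ PN ≤ min{1,(1−p₀)/p₁}.
  lower = (p₁ − p₀)/p₁ = 0.582 / 0.815 ≈ 0.7141
  upper = min{1, (1 − p₀)/p₁} = 0.767 / 0.815 ≈ 0.9411

0.714 ≤ PN ≤ 0.941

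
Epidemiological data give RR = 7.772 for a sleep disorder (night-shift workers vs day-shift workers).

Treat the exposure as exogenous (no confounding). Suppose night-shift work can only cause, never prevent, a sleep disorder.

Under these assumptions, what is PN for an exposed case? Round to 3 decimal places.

PN ≈ 0.871

Under exogeneity and monotonicity, PN = (RR − 1) / RR = 1 − 1/RR.
PN = (7.772 − 1) / 7.772 = 6.772 / 7.772 ≈ 0.8713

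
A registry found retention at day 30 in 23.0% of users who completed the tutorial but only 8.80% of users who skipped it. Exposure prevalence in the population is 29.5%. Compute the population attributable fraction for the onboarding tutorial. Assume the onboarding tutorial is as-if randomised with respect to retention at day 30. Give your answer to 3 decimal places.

p₁ = 0.23, p₀ = 0.088.
Overall risk P(Y=1) = π·p₁ + (1−π)·p₀ = 0.295×0.23 + 0.705×0.088 = 0.12989.
Under exogeneity, PAF = [P(Y=1) − p₀] / P(Y=1).
PAF = (0.12989 − 0.088) / 0.12989 ≈ 0.3225

PAF ≈ 0.323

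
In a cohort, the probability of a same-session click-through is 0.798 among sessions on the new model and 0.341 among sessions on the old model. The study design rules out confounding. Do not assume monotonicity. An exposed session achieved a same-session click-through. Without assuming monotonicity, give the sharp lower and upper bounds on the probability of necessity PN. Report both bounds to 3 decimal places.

Let p₁ = 0.798, p₀ = 0.341.
Under exogeneity alone the bounds on PN are max{0,(p₁−p₀)/p₁} ≤ PN ≤ min{1,(1−p₀)/p₁}.
  lower = (p₁ − p₀)/p₁ = 0.457 / 0.798 ≈ 0.5727
  upper = min{1, (1 − p₀)/p₁} = 0.659 / 0.798 ≈ 0.8258

0.573 ≤ PN ≤ 0.826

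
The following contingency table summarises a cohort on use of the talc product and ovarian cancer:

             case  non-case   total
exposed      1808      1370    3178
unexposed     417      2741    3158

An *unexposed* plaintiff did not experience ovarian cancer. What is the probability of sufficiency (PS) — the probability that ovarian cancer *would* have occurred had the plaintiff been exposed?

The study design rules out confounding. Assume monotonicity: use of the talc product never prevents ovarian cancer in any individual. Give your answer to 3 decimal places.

PS ≈ 0.503

p₁ = P(outcome | exposed) = 1808/3178 = 0.56891
p₀ = P(outcome | unexposed) = 417/3158 = 0.13205
Under exogeneity and monotonicity, PS = (p₁ − p₀) / (1 − p₀).
PS = (0.56891 − 0.13205) / (1 − 0.13205) = 0.43687 / 0.86795 ≈ 0.5033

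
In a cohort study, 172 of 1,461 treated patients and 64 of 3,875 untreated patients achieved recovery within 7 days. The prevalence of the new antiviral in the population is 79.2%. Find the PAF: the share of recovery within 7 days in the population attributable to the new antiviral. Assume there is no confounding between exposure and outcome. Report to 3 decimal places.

PAF ≈ 0.829

p₁ = P(outcome | exposed) = 172/1461 = 0.11773
p₀ = P(outcome | unexposed) = 64/3875 = 0.016516
Overall risk P(Y=1) = π·p₁ + (1−π)·p₀ = 0.792×0.11773 + 0.208×0.016516 = 0.096676.
Under exogeneity, PAF = [P(Y=1) − p₀] / P(Y=1).
PAF = (0.096676 − 0.016516) / 0.096676 ≈ 0.8292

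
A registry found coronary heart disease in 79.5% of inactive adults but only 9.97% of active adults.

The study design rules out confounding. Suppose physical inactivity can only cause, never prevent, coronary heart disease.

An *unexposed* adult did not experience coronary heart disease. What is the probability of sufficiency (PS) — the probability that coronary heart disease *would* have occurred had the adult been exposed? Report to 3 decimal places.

PS ≈ 0.772

p₁ = 0.795, p₀ = 0.0997.
Under exogeneity and monotonicity, PS = (p₁ − p₀) / (1 − p₀).
PS = (0.795 − 0.0997) / (1 − 0.0997) = 0.6953 / 0.9003 ≈ 0.7723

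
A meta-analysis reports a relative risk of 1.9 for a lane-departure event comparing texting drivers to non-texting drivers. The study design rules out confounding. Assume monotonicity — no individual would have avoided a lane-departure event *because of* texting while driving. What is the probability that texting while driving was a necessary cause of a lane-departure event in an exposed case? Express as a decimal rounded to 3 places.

Under exogeneity and monotonicity, PN = (RR − 1) / RR = 1 − 1/RR.
PN = (1.9 − 1) / 1.9 = 0.9 / 1.9 ≈ 0.4737

PN ≈ 0.474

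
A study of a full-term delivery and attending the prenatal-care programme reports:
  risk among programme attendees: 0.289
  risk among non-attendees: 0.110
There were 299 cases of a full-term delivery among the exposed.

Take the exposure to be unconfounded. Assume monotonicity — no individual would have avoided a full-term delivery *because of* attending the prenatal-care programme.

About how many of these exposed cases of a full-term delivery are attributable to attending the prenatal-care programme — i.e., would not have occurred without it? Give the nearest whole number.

about 185 cases

Let p₁ = 0.289, p₀ = 0.11.
PN = (p₁ − p₀)/p₁ = (0.289 − 0.11) / 0.289 ≈ 0.61938.
Attributable cases ≈ PN × (exposed cases) = 0.61938 × 299 ≈ 185.19.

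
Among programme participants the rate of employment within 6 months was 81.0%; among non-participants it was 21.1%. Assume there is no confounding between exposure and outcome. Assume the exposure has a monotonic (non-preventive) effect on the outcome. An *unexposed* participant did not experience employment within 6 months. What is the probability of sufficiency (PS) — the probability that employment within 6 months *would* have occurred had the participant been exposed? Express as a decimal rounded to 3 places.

PS ≈ 0.759

p₁ = 0.81, p₀ = 0.211.
Under exogeneity and monotonicity, PS = (p₁ − p₀) / (1 − p₀).
PS = (0.81 − 0.211) / (1 − 0.211) = 0.599 / 0.789 ≈ 0.7592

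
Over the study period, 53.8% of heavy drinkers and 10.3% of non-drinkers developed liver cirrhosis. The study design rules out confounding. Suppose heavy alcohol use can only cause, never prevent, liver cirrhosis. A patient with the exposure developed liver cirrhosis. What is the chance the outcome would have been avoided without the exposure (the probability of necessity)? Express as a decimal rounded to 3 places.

PN ≈ 0.809

p₁ = 0.538, p₀ = 0.103.
Under exogeneity and monotonicity, PN = (p₁ − p₀) / p₁.
PN = (0.538 − 0.103) / 0.538 = 0.435 / 0.538 ≈ 0.8086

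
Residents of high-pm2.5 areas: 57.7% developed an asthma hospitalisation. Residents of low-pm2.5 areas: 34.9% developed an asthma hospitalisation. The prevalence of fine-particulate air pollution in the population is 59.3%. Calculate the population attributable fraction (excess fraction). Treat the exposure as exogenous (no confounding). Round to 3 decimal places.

p₁ = 0.577, p₀ = 0.349.
Overall risk P(Y=1) = π·p₁ + (1−π)·p₀ = 0.593×0.577 + 0.407×0.349 = 0.4842.
Under exogeneity, PAF = [P(Y=1) − p₀] / P(Y=1).
PAF = (0.4842 − 0.349) / 0.4842 ≈ 0.2792

PAF ≈ 0.279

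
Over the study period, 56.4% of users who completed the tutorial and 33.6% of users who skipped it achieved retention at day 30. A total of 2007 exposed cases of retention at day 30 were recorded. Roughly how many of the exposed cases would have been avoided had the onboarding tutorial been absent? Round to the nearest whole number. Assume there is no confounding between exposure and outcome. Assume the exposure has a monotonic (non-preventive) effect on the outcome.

about 811 cases

p₁ = 0.564, p₀ = 0.336.
PN = (p₁ − p₀)/p₁ = (0.564 − 0.336) / 0.564 ≈ 0.40426.
Attributable cases ≈ PN × (exposed cases) = 0.40426 × 2007 ≈ 811.34.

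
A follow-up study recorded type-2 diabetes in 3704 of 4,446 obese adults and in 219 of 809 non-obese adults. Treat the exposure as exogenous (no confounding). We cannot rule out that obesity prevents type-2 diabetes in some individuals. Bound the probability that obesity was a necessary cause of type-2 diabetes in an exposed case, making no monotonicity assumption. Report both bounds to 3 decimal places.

p₁ = P(outcome | exposed) = 3704/4446 = 0.83311
p₀ = P(outcome | unexposed) = 219/809 = 0.2707
Under exogeneity alone the bounds on PN are max{0,(p₁−p₀)/p₁} ≤ PN ≤ min{1,(1−p₀)/p₁}.
  lower = (p₁ − p₀)/p₁ = 0.5624 / 0.83311 ≈ 0.6751
  upper = min{1, (1 − p₀)/p₁} = 0.7293 / 0.83311 ≈ 0.8754

0.675 ≤ PN ≤ 0.875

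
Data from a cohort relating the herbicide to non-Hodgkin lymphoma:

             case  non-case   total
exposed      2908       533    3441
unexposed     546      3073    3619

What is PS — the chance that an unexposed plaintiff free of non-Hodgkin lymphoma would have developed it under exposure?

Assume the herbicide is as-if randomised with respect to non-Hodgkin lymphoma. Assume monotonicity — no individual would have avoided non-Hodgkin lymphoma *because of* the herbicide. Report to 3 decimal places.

p₁ = P(outcome | exposed) = 2908/3441 = 0.8451
p₀ = P(outcome | unexposed) = 546/3619 = 0.15087
Under exogeneity and monotonicity, PS = (p₁ − p₀) / (1 − p₀).
PS = (0.8451 − 0.15087) / (1 − 0.15087) = 0.69423 / 0.84913 ≈ 0.8176

PS ≈ 0.818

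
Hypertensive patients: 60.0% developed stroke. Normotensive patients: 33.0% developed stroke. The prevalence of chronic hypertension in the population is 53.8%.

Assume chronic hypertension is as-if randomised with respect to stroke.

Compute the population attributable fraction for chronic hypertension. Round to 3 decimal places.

PAF ≈ 0.306

p₁ = 0.6, p₀ = 0.33.
Overall risk P(Y=1) = π·p₁ + (1−π)·p₀ = 0.538×0.6 + 0.462×0.33 = 0.47526.
Under exogeneity, PAF = [P(Y=1) − p₀] / P(Y=1).
PAF = (0.47526 − 0.33) / 0.47526 ≈ 0.3056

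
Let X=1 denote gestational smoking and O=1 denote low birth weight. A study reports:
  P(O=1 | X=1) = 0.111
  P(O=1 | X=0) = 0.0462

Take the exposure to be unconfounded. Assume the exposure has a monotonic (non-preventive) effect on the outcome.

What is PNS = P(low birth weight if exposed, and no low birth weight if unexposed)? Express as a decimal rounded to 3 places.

PNS ≈ 0.065

Let p₁ = 0.111, p₀ = 0.0462.
Under exogeneity and monotonicity, PNS = p₁ − p₀.
PNS = 0.111 − 0.0462 = 0.0648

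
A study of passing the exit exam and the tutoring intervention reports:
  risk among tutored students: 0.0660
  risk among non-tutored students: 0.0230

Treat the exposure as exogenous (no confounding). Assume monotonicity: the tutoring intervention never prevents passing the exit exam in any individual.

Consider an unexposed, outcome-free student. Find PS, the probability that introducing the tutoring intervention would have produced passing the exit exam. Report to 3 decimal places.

PS ≈ 0.044

Let p₁ = 0.066, p₀ = 0.023.
Under exogeneity and monotonicity, PS = (p₁ − p₀) / (1 − p₀).
PS = (0.066 − 0.023) / (1 − 0.023) = 0.043 / 0.977 ≈ 0.0440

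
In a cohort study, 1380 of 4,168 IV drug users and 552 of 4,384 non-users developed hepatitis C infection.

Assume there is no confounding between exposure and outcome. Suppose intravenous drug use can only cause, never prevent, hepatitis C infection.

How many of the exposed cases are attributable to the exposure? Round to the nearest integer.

about 855 cases

p₁ = P(outcome | exposed) = 1380/4168 = 0.33109
p₀ = P(outcome | unexposed) = 552/4384 = 0.12591
PN = (p₁ − p₀)/p₁ = (0.33109 − 0.12591) / 0.33109 ≈ 0.61971.
Attributable cases ≈ PN × (exposed cases) = 0.61971 × 1380 ≈ 855.20.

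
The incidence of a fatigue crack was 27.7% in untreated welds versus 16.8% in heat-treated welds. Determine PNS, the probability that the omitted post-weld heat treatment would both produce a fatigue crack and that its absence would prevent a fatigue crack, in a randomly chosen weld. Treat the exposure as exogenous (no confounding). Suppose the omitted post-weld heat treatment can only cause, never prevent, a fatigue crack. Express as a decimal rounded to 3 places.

p₁ = 0.277, p₀ = 0.168.
Under exogeneity and monotonicity, PNS = p₁ − p₀.
PNS = 0.277 − 0.168 = 0.109

PNS ≈ 0.109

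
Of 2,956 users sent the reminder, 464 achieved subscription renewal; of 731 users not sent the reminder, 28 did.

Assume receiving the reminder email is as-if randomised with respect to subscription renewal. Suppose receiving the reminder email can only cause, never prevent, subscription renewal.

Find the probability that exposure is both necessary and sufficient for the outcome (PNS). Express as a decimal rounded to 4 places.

p₁ = P(outcome | exposed) = 464/2956 = 0.15697
p₀ = P(outcome | unexposed) = 28/731 = 0.038304
Under exogeneity and monotonicity, PNS = p₁ − p₀.
PNS = 0.15697 − 0.038304 = 0.11867

PNS ≈ 0.1187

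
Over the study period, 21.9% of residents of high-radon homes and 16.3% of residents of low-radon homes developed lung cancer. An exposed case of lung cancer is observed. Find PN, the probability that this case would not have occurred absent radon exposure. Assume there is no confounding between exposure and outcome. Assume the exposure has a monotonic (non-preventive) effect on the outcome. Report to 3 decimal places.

p₁ = 0.219, p₀ = 0.163.
Under exogeneity and monotonicity, PN = (p₁ − p₀) / p₁.
PN = (0.219 − 0.163) / 0.219 = 0.056 / 0.219 ≈ 0.2557

PN ≈ 0.256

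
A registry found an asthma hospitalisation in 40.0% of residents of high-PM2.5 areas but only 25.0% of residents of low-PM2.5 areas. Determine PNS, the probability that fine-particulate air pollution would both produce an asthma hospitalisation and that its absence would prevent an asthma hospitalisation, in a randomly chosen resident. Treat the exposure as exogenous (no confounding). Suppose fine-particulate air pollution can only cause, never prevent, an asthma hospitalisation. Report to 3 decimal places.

p₁ = 0.4, p₀ = 0.25.
Under exogeneity and monotonicity, PNS = p₁ − p₀.
PNS = 0.4 − 0.25 = 0.15

PNS ≈ 0.150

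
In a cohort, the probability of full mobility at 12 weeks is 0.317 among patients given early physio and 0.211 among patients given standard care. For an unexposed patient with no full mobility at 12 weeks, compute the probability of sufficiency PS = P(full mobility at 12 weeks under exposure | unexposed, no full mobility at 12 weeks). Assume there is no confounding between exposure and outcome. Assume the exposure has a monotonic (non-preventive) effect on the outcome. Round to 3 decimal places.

Let p₁ = 0.317, p₀ = 0.211.
Under exogeneity and monotonicity, PS = (p₁ − p₀) / (1 − p₀).
PS = (0.317 − 0.211) / (1 − 0.211) = 0.106 / 0.789 ≈ 0.1343

PS ≈ 0.134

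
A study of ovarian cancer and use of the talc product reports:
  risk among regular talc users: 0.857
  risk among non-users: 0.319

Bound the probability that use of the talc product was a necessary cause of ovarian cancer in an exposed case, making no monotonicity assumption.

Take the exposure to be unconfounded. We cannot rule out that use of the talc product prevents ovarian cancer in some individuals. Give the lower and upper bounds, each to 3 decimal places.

Let p₁ = 0.857, p₀ = 0.319.
Under exogeneity alone the bounds on PN are max{0,(p₁−p₀)/p₁} ≤ PN ≤ min{1,(1−p₀)/p₁}.
  lower = (p₁ − p₀)/p₁ = 0.538 / 0.857 ≈ 0.6278
  upper = min{1, (1 − p₀)/p₁} = 0.681 / 0.857 ≈ 0.7946

0.628 ≤ PN ≤ 0.795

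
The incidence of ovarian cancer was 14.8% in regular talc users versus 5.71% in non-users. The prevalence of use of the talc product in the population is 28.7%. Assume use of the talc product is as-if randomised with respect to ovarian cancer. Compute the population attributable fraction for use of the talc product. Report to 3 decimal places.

p₁ = 0.148, p₀ = 0.0571.
Overall risk P(Y=1) = π·p₁ + (1−π)·p₀ = 0.287×0.148 + 0.713×0.0571 = 0.083188.
Under exogeneity, PAF = [P(Y=1) − p₀] / P(Y=1).
PAF = (0.083188 − 0.0571) / 0.083188 ≈ 0.3136

PAF ≈ 0.314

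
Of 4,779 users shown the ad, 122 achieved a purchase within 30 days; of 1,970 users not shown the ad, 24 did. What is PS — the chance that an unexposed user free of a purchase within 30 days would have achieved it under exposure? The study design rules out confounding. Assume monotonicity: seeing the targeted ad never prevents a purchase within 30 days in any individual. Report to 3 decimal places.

PS ≈ 0.014

p₁ = P(outcome | exposed) = 122/4779 = 0.025528
p₀ = P(outcome | unexposed) = 24/1970 = 0.012183
Under exogeneity and monotonicity, PS = (p₁ − p₀) / (1 − p₀).
PS = (0.025528 − 0.012183) / (1 − 0.012183) = 0.013346 / 0.98782 ≈ 0.0135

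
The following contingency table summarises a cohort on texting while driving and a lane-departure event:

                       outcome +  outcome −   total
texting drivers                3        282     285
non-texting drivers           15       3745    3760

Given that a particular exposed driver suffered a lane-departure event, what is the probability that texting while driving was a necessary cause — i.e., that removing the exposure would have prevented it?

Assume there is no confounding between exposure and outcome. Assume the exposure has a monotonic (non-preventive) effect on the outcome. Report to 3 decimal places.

PN ≈ 0.621

p₁ = P(outcome | exposed) = 3/285 = 0.010526
p₀ = P(outcome | unexposed) = 15/3760 = 0.0039894
Under exogeneity and monotonicity, PN = (p₁ − p₀) / p₁.
PN = (0.010526 − 0.0039894) / 0.010526 = 0.006537 / 0.010526 ≈ 0.6210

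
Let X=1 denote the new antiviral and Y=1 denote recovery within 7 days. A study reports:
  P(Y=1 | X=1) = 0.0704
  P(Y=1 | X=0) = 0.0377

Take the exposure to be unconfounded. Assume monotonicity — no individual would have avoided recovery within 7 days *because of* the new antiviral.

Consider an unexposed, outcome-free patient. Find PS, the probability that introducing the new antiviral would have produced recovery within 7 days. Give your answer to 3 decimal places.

Let p₁ = 0.0704, p₀ = 0.0377.
Under exogeneity and monotonicity, PS = (p₁ − p₀) / (1 − p₀).
PS = (0.0704 − 0.0377) / (1 − 0.0377) = 0.0327 / 0.9623 ≈ 0.0340

PS ≈ 0.034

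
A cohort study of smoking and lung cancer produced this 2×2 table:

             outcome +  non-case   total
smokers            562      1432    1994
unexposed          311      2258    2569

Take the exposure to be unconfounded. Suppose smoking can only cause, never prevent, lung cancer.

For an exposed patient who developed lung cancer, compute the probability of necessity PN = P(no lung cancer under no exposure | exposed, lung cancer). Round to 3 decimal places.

p₁ = P(outcome | exposed) = 562/1994 = 0.28185
p₀ = P(outcome | unexposed) = 311/2569 = 0.12106
Under exogeneity and monotonicity, PN = (p₁ − p₀) / p₁.
PN = (0.28185 − 0.12106) / 0.28185 = 0.16079 / 0.28185 ≈ 0.5705

PN ≈ 0.570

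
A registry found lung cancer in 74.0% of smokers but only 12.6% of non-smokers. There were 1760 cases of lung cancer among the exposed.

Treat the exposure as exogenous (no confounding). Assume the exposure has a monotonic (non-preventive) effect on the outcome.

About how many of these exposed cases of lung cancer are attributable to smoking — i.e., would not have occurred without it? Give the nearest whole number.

p₁ = 0.74, p₀ = 0.126.
PN = (p₁ − p₀)/p₁ = (0.74 − 0.126) / 0.74 ≈ 0.82973.
Attributable cases ≈ PN × (exposed cases) = 0.82973 × 1760 ≈ 1460.32.

about 1460 cases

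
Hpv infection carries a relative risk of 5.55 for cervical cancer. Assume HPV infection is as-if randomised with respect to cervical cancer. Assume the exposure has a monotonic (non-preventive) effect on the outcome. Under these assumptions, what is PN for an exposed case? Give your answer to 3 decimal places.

PN ≈ 0.820

Under exogeneity and monotonicity, PN = (RR − 1) / RR = 1 − 1/RR.
PN = (5.55 − 1) / 5.55 = 4.55 / 5.55 ≈ 0.8198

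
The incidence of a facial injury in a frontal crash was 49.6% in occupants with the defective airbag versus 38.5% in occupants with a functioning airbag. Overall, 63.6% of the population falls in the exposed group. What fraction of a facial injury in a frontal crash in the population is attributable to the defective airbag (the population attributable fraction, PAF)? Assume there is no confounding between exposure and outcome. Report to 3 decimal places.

PAF ≈ 0.155

p₁ = 0.496, p₀ = 0.385.
Overall risk P(Y=1) = π·p₁ + (1−π)·p₀ = 0.636×0.496 + 0.364×0.385 = 0.4556.
Under exogeneity, PAF = [P(Y=1) − p₀] / P(Y=1).
PAF = (0.4556 − 0.385) / 0.4556 ≈ 0.1550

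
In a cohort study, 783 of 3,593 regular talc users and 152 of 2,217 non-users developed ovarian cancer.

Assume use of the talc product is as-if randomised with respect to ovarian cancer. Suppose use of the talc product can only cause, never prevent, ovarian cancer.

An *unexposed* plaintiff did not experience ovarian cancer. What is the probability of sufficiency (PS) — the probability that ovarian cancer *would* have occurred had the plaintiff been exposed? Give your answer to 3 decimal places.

p₁ = P(outcome | exposed) = 783/3593 = 0.21792
p₀ = P(outcome | unexposed) = 152/2217 = 0.068561
Under exogeneity and monotonicity, PS = (p₁ − p₀) / (1 − p₀).
PS = (0.21792 − 0.068561) / (1 − 0.068561) = 0.14936 / 0.93144 ≈ 0.1604

PS ≈ 0.160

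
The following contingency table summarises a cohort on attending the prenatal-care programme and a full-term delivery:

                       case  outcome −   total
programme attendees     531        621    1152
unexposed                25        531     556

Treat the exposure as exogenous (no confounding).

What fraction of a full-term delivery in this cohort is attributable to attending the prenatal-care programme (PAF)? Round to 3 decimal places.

PAF ≈ 0.862

p₁ = P(outcome | exposed) = 531/1152 = 0.46094
p₀ = P(outcome | unexposed) = 25/556 = 0.044964
Exposure prevalence π = 1152/1708 = 0.67447; overall risk P(Y=1) = 0.32553.
Under exogeneity, PAF = [P(Y=1) − p₀]/P(Y=1).
PAF = (0.32553 − 0.044964) / 0.32553 ≈ 0.8619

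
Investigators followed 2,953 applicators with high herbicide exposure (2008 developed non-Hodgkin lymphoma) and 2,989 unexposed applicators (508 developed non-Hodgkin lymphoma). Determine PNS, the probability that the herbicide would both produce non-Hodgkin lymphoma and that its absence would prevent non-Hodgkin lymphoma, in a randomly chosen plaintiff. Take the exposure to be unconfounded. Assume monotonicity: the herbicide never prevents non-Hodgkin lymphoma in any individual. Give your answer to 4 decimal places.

PNS ≈ 0.5100

p₁ = P(outcome | exposed) = 2008/2953 = 0.67999
p₀ = P(outcome | unexposed) = 508/2989 = 0.16996
Under exogeneity and monotonicity, PNS = p₁ − p₀.
PNS = 0.67999 − 0.16996 = 0.51003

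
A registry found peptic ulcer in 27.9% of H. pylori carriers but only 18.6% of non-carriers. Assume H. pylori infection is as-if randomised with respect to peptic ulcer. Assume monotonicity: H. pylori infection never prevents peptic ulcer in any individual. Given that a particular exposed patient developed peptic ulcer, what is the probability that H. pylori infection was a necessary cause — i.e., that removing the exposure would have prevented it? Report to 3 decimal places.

p₁ = 0.279, p₀ = 0.186.
Under exogeneity and monotonicity, PN = (p₁ − p₀) / p₁.
PN = (0.279 − 0.186) / 0.279 = 0.093 / 0.279 ≈ 0.3333

PN ≈ 0.333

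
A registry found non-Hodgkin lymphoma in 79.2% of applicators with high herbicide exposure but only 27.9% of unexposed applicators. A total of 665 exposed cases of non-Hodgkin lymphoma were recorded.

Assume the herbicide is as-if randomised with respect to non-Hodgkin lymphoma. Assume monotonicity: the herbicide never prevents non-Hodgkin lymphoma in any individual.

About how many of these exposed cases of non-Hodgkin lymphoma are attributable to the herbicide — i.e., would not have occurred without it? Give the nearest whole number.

about 431 cases

p₁ = 0.792, p₀ = 0.279.
PN = (p₁ − p₀)/p₁ = (0.792 − 0.279) / 0.792 ≈ 0.64773.
Attributable cases ≈ PN × (exposed cases) = 0.64773 × 665 ≈ 430.74.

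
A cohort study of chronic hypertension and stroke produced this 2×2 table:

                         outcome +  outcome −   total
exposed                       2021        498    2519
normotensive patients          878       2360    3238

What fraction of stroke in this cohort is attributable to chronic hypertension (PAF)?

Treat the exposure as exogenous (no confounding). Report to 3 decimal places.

p₁ = P(outcome | exposed) = 2021/2519 = 0.8023
p₀ = P(outcome | unexposed) = 878/3238 = 0.27116
Exposure prevalence π = 2519/5757 = 0.43755; overall risk P(Y=1) = 0.50356.
Under exogeneity, PAF = [P(Y=1) − p₀]/P(Y=1).
PAF = (0.50356 − 0.27116) / 0.50356 ≈ 0.4615

PAF ≈ 0.462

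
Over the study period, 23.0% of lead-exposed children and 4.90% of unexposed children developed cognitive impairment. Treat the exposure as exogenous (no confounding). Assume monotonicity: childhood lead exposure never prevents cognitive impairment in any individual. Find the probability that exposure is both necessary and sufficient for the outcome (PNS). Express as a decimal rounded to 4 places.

PNS ≈ 0.1810

p₁ = 0.23, p₀ = 0.049.
Under exogeneity and monotonicity, PNS = p₁ − p₀.
PNS = 0.23 − 0.049 = 0.181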